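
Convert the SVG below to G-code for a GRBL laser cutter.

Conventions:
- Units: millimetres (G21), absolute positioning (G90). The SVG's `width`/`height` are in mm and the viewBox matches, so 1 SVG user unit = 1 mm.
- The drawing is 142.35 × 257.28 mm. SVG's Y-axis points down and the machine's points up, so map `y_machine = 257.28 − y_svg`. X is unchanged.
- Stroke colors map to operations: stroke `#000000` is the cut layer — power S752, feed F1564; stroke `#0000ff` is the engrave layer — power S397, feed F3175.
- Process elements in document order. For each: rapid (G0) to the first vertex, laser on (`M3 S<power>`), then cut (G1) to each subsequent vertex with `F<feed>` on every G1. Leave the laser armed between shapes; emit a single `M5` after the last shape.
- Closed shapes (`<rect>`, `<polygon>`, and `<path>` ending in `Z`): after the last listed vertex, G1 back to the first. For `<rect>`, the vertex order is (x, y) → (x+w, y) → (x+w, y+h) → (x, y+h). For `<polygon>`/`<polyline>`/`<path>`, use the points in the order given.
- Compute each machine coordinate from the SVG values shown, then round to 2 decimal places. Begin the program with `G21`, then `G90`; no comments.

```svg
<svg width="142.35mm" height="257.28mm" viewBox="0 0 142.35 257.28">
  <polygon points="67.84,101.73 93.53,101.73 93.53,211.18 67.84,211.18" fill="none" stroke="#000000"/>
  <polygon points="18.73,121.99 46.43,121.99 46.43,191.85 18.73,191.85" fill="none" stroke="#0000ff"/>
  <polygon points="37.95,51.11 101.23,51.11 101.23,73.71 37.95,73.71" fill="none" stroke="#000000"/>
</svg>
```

G21
G90
G0 X67.84 Y155.55
M3 S752
G1 X93.53 Y155.55 F1564
G1 X93.53 Y46.10 F1564
G1 X67.84 Y46.10 F1564
G1 X67.84 Y155.55 F1564
G0 X18.73 Y135.29
M3 S397
G1 X46.43 Y135.29 F3175
G1 X46.43 Y65.43 F3175
G1 X18.73 Y65.43 F3175
G1 X18.73 Y135.29 F3175
G0 X37.95 Y206.17
M3 S752
G1 X101.23 Y206.17 F1564
G1 X101.23 Y183.57 F1564
G1 X37.95 Y183.57 F1564
G1 X37.95 Y206.17 F1564
M5

1 u = 1 mm; y_m = 257.28 − y.

[1] `<polygon>` rectangle, #000000→cut S752 F1564: (67.84,155.55) → (93.53,155.55) → (93.53,46.10) → (67.84,46.10) → (67.84,155.55) (closed)

[2] `<polygon>` rectangle, #0000ff→engrave S397 F3175: (18.73,135.29) → (46.43,135.29) → (46.43,65.43) → (18.73,65.43) → (18.73,135.29) (closed)

[3] `<polygon>` rectangle, #000000→cut S752 F1564: (37.95,206.17) → (101.23,206.17) → (101.23,183.57) → (37.95,183.57) → (37.95,206.17) (closed)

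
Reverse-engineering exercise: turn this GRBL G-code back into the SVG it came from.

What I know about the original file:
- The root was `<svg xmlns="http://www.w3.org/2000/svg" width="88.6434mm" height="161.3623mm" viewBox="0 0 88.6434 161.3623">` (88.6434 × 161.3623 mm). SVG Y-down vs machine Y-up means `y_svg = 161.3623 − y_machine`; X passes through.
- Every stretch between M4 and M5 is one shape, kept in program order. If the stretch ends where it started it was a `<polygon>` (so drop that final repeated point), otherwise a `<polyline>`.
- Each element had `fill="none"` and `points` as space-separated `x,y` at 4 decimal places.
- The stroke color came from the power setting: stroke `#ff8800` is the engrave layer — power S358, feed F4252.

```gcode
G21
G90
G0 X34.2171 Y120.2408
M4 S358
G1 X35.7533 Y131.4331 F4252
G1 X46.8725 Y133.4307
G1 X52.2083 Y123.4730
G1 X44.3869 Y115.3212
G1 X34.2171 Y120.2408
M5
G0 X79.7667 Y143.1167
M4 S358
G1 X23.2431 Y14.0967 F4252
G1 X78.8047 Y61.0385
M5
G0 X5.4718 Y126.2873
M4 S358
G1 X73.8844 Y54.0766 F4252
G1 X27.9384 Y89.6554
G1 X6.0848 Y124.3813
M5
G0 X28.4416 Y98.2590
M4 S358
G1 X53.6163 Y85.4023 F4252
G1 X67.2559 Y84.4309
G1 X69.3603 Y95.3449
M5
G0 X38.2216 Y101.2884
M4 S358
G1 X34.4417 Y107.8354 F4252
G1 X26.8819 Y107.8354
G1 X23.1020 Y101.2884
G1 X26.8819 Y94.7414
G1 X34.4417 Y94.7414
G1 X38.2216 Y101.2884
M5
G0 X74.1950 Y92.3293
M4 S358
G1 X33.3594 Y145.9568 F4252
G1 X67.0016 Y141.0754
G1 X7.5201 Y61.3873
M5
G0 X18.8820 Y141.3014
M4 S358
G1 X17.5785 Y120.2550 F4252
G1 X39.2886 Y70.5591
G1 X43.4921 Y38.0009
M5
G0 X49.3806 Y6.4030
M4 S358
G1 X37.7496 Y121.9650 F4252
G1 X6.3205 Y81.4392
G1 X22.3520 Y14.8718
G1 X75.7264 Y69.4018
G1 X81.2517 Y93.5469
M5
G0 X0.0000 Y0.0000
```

<svg xmlns="http://www.w3.org/2000/svg" width="88.6434mm" height="161.3623mm" viewBox="0 0 88.6434 161.3623">
  <polygon points="34.2171,41.1215 35.7533,29.9292 46.8725,27.9316 52.2083,37.8893 44.3869,46.0411" fill="none" stroke="#ff8800"/>
  <polyline points="79.7667,18.2456 23.2431,147.2656 78.8047,100.3238" fill="none" stroke="#ff8800"/>
  <polyline points="5.4718,35.0750 73.8844,107.2857 27.9384,71.7069 6.0848,36.9810" fill="none" stroke="#ff8800"/>
  <polyline points="28.4416,63.1033 53.6163,75.9600 67.2559,76.9314 69.3603,66.0174" fill="none" stroke="#ff8800"/>
  <polygon points="38.2216,60.0739 34.4417,53.5269 26.8819,53.5269 23.1020,60.0739 26.8819,66.6209 34.4417,66.6209" fill="none" stroke="#ff8800"/>
  <polyline points="74.1950,69.0330 33.3594,15.4055 67.0016,20.2869 7.5201,99.9750" fill="none" stroke="#ff8800"/>
  <polyline points="18.8820,20.0609 17.5785,41.1073 39.2886,90.8032 43.4921,123.3614" fill="none" stroke="#ff8800"/>
  <polyline points="49.3806,154.9593 37.7496,39.3973 6.3205,79.9231 22.3520,146.4905 75.7264,91.9605 81.2517,67.8154" fill="none" stroke="#ff8800"/>
</svg>

y_svg = 161.3623 − y_m. Every run uses S358, so all elements get stroke `#ff8800` (engrave).

[1] closed run; points: 34.2171,41.1215 35.7533,29.9292 46.8725,27.9316 52.2083,37.8893 44.3869,46.0411

[2] open run; points: 79.7667,18.2456 23.2431,147.2656 78.8047,100.3238

[3] open run; points: 5.4718,35.0750 73.8844,107.2857 27.9384,71.7069 6.0848,36.9810

[4] open run; points: 28.4416,63.1033 53.6163,75.9600 67.2559,76.9314 69.3603,66.0174

[5] closed run; points: 38.2216,60.0739 34.4417,53.5269 26.8819,53.5269 23.1020,60.0739 26.8819,66.6209 34.4417,66.6209

[6] open run; points: 74.1950,69.0330 33.3594,15.4055 67.0016,20.2869 7.5201,99.9750

[7] open run; points: 18.8820,20.0609 17.5785,41.1073 39.2886,90.8032 43.4921,123.3614

[8] open run; points: 49.3806,154.9593 37.7496,39.3973 6.3205,79.9231 22.3520,146.4905 75.7264,91.9605 81.2517,67.8154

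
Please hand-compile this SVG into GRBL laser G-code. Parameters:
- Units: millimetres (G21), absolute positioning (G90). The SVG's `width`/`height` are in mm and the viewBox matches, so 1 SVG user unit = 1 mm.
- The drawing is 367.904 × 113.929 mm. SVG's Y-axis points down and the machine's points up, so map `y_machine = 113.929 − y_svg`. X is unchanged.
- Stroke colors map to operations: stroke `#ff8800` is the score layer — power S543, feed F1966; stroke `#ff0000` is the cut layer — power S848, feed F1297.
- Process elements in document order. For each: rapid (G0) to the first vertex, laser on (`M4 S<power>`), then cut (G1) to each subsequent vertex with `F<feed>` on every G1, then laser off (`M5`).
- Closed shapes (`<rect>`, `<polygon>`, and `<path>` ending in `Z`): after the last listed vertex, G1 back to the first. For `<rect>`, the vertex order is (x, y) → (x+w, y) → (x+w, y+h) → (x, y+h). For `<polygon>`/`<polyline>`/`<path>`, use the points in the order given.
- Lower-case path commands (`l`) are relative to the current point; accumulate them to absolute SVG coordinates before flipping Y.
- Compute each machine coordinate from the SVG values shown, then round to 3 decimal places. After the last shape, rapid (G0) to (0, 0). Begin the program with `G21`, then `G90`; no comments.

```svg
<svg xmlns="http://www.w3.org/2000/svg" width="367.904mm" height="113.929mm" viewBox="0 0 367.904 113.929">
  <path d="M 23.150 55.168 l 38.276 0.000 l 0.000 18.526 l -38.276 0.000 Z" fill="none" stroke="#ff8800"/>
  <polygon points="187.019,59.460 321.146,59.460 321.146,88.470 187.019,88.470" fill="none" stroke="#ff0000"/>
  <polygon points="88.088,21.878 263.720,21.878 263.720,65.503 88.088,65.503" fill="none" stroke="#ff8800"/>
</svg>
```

1 u = 1 mm; y_m = 113.929 − y.

[1] `<path>` rectangle, #ff8800→score S543 F1966: (23.150,58.761) → (61.426,58.761) → (61.426,40.235) → (23.150,40.235) → (23.150,58.761) (closed)

[2] `<polygon>` rectangle, #ff0000→cut S848 F1297: (187.019,54.469) → (321.146,54.469) → (321.146,25.459) → (187.019,25.459) → (187.019,54.469) (closed)

[3] `<polygon>` rectangle, #ff8800→score S543 F1966: (88.088,92.051) → (263.720,92.051) → (263.720,48.426) → (88.088,48.426) → (88.088,92.051) (closed)

G21
G90
G0 X23.150 Y58.761
M4 S543
G1 X61.426 Y58.761 F1966
G1 X61.426 Y40.235 F1966
G1 X23.150 Y40.235 F1966
G1 X23.150 Y58.761 F1966
M5
G0 X187.019 Y54.469
M4 S848
G1 X321.146 Y54.469 F1297
G1 X321.146 Y25.459 F1297
G1 X187.019 Y25.459 F1297
G1 X187.019 Y54.469 F1297
M5
G0 X88.088 Y92.051
M4 S543
G1 X263.720 Y92.051 F1966
G1 X263.720 Y48.426 F1966
G1 X88.088 Y48.426 F1966
G1 X88.088 Y92.051 F1966
M5
G0 X0.000 Y0.000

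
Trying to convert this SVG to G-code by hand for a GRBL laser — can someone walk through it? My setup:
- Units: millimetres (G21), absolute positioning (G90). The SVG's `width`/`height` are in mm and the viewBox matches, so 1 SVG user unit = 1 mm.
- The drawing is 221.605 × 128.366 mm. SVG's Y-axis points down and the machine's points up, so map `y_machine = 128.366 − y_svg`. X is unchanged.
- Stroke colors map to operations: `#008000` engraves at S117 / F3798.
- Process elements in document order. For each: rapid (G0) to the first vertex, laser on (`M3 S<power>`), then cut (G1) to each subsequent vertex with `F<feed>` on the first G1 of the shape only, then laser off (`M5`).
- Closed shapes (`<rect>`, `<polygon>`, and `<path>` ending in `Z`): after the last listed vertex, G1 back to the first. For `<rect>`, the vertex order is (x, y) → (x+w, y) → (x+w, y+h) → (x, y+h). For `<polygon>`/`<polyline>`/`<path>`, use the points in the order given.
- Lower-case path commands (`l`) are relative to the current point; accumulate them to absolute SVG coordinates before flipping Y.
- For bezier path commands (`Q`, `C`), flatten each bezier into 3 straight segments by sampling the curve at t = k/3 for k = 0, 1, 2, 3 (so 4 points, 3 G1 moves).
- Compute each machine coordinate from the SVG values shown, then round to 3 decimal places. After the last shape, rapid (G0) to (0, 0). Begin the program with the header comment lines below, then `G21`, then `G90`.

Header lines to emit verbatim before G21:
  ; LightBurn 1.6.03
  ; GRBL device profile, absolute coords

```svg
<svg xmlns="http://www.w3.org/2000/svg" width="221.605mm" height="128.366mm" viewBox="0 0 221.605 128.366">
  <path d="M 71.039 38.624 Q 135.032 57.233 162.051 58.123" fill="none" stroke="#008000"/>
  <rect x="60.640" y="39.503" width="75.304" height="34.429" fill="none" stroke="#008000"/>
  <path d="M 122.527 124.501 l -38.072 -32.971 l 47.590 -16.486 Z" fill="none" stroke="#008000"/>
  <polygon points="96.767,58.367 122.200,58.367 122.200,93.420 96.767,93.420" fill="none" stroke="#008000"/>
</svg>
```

1 u = 1 mm; y_m = 128.366 − y.

[1] `<path>` quadratic bezier, #008000→engrave S117 F3798: (71.039,89.742) → (109.593,79.305) → (139.930,72.805) → (162.051,70.243)

[2] `<rect>` rectangle, #008000→engrave S117 F3798: (60.640,88.863) → (135.944,88.863) → (135.944,54.434) → (60.640,54.434) → (60.640,88.863) (closed)

[3] `<path>` regular polygon, #008000→engrave S117 F3798: (122.527,3.865) → (84.455,36.836) → (132.045,53.322) → (122.527,3.865) (closed)

[4] `<polygon>` rectangle, #008000→engrave S117 F3798: (96.767,69.999) → (122.200,69.999) → (122.200,34.946) → (96.767,34.946) → (96.767,69.999) (closed)

; LightBurn 1.6.03
; GRBL device profile, absolute coords
G21
G90
G0 X71.039 Y89.742
M3 S117
G1 X109.593 Y79.305 F3798
G1 X139.930 Y72.805
G1 X162.051 Y70.243
M5
G0 X60.640 Y88.863
M3 S117
G1 X135.944 Y88.863 F3798
G1 X135.944 Y54.434
G1 X60.640 Y54.434
G1 X60.640 Y88.863
M5
G0 X122.527 Y3.865
M3 S117
G1 X84.455 Y36.836 F3798
G1 X132.045 Y53.322
G1 X122.527 Y3.865
M5
G0 X96.767 Y69.999
M3 S117
G1 X122.200 Y69.999 F3798
G1 X122.200 Y34.946
G1 X96.767 Y34.946
G1 X96.767 Y69.999
M5
G0 X0.000 Y0.000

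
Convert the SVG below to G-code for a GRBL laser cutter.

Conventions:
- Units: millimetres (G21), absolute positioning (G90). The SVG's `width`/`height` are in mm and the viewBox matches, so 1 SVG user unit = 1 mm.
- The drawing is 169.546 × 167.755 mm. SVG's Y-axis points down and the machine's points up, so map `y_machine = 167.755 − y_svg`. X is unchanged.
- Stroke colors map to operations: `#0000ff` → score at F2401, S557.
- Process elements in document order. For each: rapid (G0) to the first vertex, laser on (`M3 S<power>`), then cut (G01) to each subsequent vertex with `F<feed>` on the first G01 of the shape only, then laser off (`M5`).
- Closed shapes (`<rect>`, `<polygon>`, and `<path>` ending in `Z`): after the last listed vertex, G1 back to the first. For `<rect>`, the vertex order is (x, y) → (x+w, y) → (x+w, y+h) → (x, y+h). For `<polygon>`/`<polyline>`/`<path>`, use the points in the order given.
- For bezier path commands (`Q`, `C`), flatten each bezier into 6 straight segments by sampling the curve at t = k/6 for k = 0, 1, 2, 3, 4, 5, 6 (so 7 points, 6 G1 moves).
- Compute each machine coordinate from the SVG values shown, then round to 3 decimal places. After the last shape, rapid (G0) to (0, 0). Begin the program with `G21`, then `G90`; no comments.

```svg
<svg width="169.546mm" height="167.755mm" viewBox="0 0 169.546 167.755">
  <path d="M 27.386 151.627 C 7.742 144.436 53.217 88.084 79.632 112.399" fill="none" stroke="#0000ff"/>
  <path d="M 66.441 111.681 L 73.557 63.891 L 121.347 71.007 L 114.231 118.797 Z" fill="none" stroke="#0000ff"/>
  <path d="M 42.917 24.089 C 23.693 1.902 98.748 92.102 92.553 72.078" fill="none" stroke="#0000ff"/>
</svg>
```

1 u = 1 mm; y_m = 167.755 − y.

[1] `<path>` cubic bezier, #0000ff→score S557 F2401: (27.386,16.128) → (22.601,23.219) → (26.331,34.898) → (36.237,47.557) → (49.981,57.590) → (65.226,61.392) → (79.632,55.356)

[2] `<path>` regular polygon, #0000ff→score S557 F2401: (66.441,56.074) → (73.557,103.864) → (121.347,96.748) → (114.231,48.958) → (66.441,56.074) (closed)

[3] `<path>` cubic bezier, #0000ff→score S557 F2401: (42.917,143.666) → (40.349,146.425) → (48.618,136.636) → (62.849,120.483) → (78.166,104.149) → (89.692,93.820) → (92.553,95.677)

G21
G90
G0 X27.386 Y16.128
M3 S557
G01 X22.601 Y23.219 F2401
G01 X26.331 Y34.898
G01 X36.237 Y47.557
G01 X49.981 Y57.590
G01 X65.226 Y61.392
G01 X79.632 Y55.356
M5
G0 X66.441 Y56.074
M3 S557
G01 X73.557 Y103.864 F2401
G01 X121.347 Y96.748
G01 X114.231 Y48.958
G01 X66.441 Y56.074
M5
G0 X42.917 Y143.666
M3 S557
G01 X40.349 Y146.425 F2401
G01 X48.618 Y136.636
G01 X62.849 Y120.483
G01 X78.166 Y104.149
G01 X89.692 Y93.820
G01 X92.553 Y95.677
M5
G0 X0.000 Y0.000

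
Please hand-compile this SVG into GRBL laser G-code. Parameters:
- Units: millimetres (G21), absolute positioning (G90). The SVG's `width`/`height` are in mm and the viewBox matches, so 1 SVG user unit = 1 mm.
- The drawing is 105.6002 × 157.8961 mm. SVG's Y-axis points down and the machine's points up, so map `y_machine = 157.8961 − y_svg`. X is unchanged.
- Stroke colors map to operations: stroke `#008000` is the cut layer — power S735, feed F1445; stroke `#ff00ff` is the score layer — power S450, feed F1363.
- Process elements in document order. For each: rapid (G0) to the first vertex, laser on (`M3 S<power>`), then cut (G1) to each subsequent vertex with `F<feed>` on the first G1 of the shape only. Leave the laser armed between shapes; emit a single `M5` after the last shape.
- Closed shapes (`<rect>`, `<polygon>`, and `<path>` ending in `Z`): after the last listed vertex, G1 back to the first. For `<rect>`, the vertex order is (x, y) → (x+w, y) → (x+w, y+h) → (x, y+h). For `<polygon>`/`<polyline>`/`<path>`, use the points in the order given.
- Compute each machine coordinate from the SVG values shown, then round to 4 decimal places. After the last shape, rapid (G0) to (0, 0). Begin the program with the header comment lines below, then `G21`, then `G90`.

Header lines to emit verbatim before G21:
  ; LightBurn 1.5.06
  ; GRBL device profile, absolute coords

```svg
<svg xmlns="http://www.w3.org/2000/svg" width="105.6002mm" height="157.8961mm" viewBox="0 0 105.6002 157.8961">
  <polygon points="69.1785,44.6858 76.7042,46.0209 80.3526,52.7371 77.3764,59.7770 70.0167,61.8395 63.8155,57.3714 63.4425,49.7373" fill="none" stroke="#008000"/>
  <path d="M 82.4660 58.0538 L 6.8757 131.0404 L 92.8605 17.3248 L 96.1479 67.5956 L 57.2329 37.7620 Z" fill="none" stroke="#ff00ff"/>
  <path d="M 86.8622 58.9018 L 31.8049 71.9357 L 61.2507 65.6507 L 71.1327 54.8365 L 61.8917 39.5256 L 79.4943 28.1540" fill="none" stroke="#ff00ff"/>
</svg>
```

; LightBurn 1.5.06
; GRBL device profile, absolute coords
G21
G90
G0 X69.1785 Y113.2103
M3 S735
G1 X76.7042 Y111.8752 F1445
G1 X80.3526 Y105.1590
G1 X77.3764 Y98.1191
G1 X70.0167 Y96.0566
G1 X63.8155 Y100.5247
G1 X63.4425 Y108.1588
G1 X69.1785 Y113.2103
G0 X82.4660 Y99.8423
M3 S450
G1 X6.8757 Y26.8557 F1363
G1 X92.8605 Y140.5713
G1 X96.1479 Y90.3005
G1 X57.2329 Y120.1341
G1 X82.4660 Y99.8423
G0 X86.8622 Y98.9943
M3 S450
G1 X31.8049 Y85.9604 F1363
G1 X61.2507 Y92.2454
G1 X71.1327 Y103.0596
G1 X61.8917 Y118.3705
G1 X79.4943 Y129.7421
M5
G0 X0.0000 Y0.0000

viewBox `0 0 105.6002 157.8961` with mm width/height → 1 unit = 1 mm. Flip: y_m = 157.8961 − y_svg.

**Shape 1** — `<polygon>` regular polygon, stroke `#008000` → cut (S735, F1445). Machine vertices: (69.1785,113.2103) → (76.7042,111.8752) → (80.3526,105.1590) → (77.3764,98.1191) → (70.0167,96.0566) → (63.8155,100.5247) → (63.4425,108.1588) → (69.1785,113.2103). Closed: final G1 returns to the first vertex.

**Shape 2** — `<path>` closed polygon, stroke `#ff00ff` → score (S450, F1363). Machine vertices: (82.4660,99.8423) → (6.8757,26.8557) → (92.8605,140.5713) → (96.1479,90.3005) → (57.2329,120.1341) → (82.4660,99.8423). Closed: final G1 returns to the first vertex.

**Shape 3** — `<path>` open polyline, stroke `#ff00ff` → score (S450, F1363). Machine vertices: (86.8622,98.9943) → (31.8049,85.9604) → (61.2507,92.2454) → (71.1327,103.0596) → (61.8917,118.3705) → (79.4943,129.7421). Open path.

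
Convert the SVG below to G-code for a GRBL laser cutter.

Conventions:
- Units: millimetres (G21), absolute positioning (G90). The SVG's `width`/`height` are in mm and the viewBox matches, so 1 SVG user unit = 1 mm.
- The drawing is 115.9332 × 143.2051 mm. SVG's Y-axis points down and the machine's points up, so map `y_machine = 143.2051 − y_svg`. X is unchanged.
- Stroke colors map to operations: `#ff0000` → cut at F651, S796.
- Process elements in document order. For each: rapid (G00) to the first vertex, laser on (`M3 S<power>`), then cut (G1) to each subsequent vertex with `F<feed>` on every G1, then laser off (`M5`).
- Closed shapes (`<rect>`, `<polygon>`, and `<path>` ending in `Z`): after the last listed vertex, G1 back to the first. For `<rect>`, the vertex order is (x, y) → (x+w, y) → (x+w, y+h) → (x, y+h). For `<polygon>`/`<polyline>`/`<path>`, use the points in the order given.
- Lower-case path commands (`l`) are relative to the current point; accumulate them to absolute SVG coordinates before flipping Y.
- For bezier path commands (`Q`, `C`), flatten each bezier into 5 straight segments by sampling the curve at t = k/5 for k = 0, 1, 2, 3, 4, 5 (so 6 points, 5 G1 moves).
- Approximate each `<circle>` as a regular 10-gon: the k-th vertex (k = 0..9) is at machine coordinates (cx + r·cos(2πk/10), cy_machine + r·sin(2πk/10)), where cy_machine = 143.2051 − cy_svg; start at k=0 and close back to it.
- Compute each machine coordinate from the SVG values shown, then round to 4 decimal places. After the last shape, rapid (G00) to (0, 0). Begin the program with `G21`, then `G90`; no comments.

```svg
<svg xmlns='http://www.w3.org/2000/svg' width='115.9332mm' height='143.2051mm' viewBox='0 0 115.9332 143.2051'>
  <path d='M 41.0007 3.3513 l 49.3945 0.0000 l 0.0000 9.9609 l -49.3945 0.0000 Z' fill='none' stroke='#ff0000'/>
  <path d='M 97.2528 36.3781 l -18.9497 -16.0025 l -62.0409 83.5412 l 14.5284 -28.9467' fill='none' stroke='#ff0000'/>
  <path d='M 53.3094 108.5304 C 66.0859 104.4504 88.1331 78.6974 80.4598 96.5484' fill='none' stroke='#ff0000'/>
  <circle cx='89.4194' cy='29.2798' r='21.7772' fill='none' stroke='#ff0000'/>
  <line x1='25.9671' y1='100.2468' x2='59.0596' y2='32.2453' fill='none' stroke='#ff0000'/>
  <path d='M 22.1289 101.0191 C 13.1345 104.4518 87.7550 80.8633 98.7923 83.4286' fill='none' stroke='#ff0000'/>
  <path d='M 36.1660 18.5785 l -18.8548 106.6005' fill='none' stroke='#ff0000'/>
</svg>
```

G21
G90
G00 X41.0007 Y139.8538
M3 S796
G1 X90.3952 Y139.8538 F651
G1 X90.3952 Y129.8929 F651
G1 X41.0007 Y129.8929 F651
G1 X41.0007 Y139.8538 F651
M5
G00 X97.2528 Y106.8270
M3 S796
G1 X78.3031 Y122.8295 F651
G1 X16.2622 Y39.2883 F651
G1 X30.7906 Y68.2350 F651
M5
G00 X53.3094 Y34.6747
M3 S796
G1 X61.7759 Y39.2012 F651
G1 X70.5957 Y45.7960 F651
G1 X77.8974 Y51.3257 F651
G1 X81.8092 Y52.6570 F651
G1 X80.4598 Y46.6567 F651
M5
G00 X111.1966 Y113.9253
M3 S796
G1 X107.0375 Y126.7256 F651
G1 X96.1489 Y134.6366 F651
G1 X82.6899 Y134.6366 F651
G1 X71.8013 Y126.7256 F651
G1 X67.6422 Y113.9253 F651
G1 X71.8013 Y101.1250 F651
G1 X82.6899 Y93.2140 F651
G1 X96.1489 Y93.2140 F651
G1 X107.0375 Y101.1250 F651
G1 X111.1966 Y113.9253 F651
M5
G00 X25.9671 Y42.9583
M3 S796
G1 X59.0596 Y110.9598 F651
M5
G00 X22.1289 Y42.1860
M3 S796
G1 X25.5885 Y42.9435 F651
G1 X42.0501 Y47.6337 F651
G1 X64.4483 Y53.7042 F651
G1 X85.7175 Y58.6026 F651
G1 X98.7923 Y59.7765 F651
M5
G00 X36.1660 Y124.6266
M3 S796
G1 X17.3112 Y18.0261 F651
M5
G00 X0.0000 Y0.0000

1 u = 1 mm; y_m = 143.2051 − y.

[1] `<path>` rectangle, #ff0000→cut S796 F651: (41.0007,139.8538) → (90.3952,139.8538) → (90.3952,129.8929) → (41.0007,129.8929) → (41.0007,139.8538) (closed)

[2] `<path>` open polyline, #ff0000→cut S796 F651: (97.2528,106.8270) → (78.3031,122.8295) → (16.2622,39.2883) → (30.7906,68.2350)

[3] `<path>` cubic bezier, #ff0000→cut S796 F651: (53.3094,34.6747) → (61.7759,39.2012) → (70.5957,45.7960) → (77.8974,51.3257) → (81.8092,52.6570) → (80.4598,46.6567)

[4] `<circle>` circle, #ff0000→cut S796 F651: (111.1966,113.9253) → (107.0375,126.7256) → (96.1489,134.6366) → (82.6899,134.6366) → (71.8013,126.7256) → (67.6422,113.9253) → (71.8013,101.1250) → (82.6899,93.2140) → (96.1489,93.2140) → (107.0375,101.1250) → (111.1966,113.9253) (closed)

[5] `<line>` line segment, #ff0000→cut S796 F651: (25.9671,42.9583) → (59.0596,110.9598)

[6] `<path>` cubic bezier, #ff0000→cut S796 F651: (22.1289,42.1860) → (25.5885,42.9435) → (42.0501,47.6337) → (64.4483,53.7042) → (85.7175,58.6026) → (98.7923,59.7765)

[7] `<path>` line segment, #ff0000→cut S796 F651: (36.1660,124.6266) → (17.3112,18.0261)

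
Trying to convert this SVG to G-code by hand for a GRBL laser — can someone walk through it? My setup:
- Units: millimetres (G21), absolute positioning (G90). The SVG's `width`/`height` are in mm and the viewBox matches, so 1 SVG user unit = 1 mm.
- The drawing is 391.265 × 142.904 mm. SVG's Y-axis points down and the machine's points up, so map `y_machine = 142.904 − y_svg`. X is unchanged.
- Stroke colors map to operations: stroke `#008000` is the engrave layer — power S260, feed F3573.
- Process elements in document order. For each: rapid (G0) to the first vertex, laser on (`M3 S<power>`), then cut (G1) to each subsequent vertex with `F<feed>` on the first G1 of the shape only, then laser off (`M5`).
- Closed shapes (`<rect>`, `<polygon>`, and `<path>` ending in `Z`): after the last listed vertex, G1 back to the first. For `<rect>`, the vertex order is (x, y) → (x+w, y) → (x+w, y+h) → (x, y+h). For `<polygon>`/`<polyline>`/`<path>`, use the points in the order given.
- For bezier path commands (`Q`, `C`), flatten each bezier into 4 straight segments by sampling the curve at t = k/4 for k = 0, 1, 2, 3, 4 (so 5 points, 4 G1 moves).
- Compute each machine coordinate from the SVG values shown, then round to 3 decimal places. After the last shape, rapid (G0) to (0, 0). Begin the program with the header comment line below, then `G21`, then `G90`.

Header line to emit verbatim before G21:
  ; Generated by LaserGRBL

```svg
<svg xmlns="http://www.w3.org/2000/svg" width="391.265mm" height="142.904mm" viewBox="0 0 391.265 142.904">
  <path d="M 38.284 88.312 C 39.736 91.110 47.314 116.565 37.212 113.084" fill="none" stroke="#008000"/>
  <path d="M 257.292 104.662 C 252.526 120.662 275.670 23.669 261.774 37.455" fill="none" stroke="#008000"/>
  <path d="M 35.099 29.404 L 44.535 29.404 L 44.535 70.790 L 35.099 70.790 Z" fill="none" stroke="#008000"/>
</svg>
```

Since the viewBox matches the mm dimensions, user units are millimetres directly. The only transform is the Y-flip y_m = 142.904 − y_svg.

Shape 1 is a cubic bezier drawn with `<path>`. Its stroke #008000 means engrave at S260, F3573. After flipping Y the toolpath is (38.284,54.592) → (40.150,49.051) → (42.081,39.851) → (41.845,31.829) → (37.212,29.820).

Shape 2 is a cubic bezier drawn with `<path>`. Its stroke #008000 means engrave at S260, F3573. After flipping Y the toolpath is (257.292,38.242) → (257.936,43.932) → (262.957,71.015) → (266.266,98.514) → (261.774,105.449).

Shape 3 is a rectangle drawn with `<path>`. Its stroke #008000 means engrave at S260, F3573. After flipping Y the toolpath is (35.099,113.500) → (44.535,113.500) → (44.535,72.114) → (35.099,72.114) → (35.099,113.500), returning to the start.

; Generated by LaserGRBL
G21
G90
G0 X38.284 Y54.592
M3 S260
G1 X40.150 Y49.051 F3573
G1 X42.081 Y39.851
G1 X41.845 Y31.829
G1 X37.212 Y29.820
M5
G0 X257.292 Y38.242
M3 S260
G1 X257.936 Y43.932 F3573
G1 X262.957 Y71.015
G1 X266.266 Y98.514
G1 X261.774 Y105.449
M5
G0 X35.099 Y113.500
M3 S260
G1 X44.535 Y113.500 F3573
G1 X44.535 Y72.114
G1 X35.099 Y72.114
G1 X35.099 Y113.500
M5
G0 X0.000 Y0.000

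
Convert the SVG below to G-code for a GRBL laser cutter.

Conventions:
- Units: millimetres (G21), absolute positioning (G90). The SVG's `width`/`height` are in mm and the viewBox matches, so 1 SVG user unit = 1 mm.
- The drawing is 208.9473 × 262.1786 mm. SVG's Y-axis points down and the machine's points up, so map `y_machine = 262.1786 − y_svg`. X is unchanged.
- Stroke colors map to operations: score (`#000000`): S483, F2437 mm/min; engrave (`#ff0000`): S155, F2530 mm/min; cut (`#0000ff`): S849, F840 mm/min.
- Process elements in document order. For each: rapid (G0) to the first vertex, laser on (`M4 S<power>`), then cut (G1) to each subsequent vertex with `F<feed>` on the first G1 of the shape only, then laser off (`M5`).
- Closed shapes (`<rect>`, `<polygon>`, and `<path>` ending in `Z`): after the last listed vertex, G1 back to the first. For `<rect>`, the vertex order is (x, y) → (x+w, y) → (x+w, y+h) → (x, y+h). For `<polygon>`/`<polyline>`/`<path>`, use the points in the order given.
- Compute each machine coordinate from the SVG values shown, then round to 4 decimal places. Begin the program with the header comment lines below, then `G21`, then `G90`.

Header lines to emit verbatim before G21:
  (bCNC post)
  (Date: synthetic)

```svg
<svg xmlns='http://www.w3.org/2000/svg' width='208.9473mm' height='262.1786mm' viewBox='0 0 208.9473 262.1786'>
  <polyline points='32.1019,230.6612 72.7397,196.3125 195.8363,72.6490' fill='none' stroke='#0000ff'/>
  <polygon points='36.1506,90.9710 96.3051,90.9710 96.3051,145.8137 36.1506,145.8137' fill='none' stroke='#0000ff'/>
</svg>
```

1 u = 1 mm; y_m = 262.1786 − y.

[1] `<polyline>` open polyline, #0000ff→cut S849 F840: (32.1019,31.5174) → (72.7397,65.8661) → (195.8363,189.5296)

[2] `<polygon>` rectangle, #0000ff→cut S849 F840: (36.1506,171.2076) → (96.3051,171.2076) → (96.3051,116.3649) → (36.1506,116.3649) → (36.1506,171.2076) (closed)

(bCNC post)
(Date: synthetic)
G21
G90
G0 X32.1019 Y31.5174
M4 S849
G1 X72.7397 Y65.8661 F840
G1 X195.8363 Y189.5296
M5
G0 X36.1506 Y171.2076
M4 S849
G1 X96.3051 Y171.2076 F840
G1 X96.3051 Y116.3649
G1 X36.1506 Y116.3649
G1 X36.1506 Y171.2076
M5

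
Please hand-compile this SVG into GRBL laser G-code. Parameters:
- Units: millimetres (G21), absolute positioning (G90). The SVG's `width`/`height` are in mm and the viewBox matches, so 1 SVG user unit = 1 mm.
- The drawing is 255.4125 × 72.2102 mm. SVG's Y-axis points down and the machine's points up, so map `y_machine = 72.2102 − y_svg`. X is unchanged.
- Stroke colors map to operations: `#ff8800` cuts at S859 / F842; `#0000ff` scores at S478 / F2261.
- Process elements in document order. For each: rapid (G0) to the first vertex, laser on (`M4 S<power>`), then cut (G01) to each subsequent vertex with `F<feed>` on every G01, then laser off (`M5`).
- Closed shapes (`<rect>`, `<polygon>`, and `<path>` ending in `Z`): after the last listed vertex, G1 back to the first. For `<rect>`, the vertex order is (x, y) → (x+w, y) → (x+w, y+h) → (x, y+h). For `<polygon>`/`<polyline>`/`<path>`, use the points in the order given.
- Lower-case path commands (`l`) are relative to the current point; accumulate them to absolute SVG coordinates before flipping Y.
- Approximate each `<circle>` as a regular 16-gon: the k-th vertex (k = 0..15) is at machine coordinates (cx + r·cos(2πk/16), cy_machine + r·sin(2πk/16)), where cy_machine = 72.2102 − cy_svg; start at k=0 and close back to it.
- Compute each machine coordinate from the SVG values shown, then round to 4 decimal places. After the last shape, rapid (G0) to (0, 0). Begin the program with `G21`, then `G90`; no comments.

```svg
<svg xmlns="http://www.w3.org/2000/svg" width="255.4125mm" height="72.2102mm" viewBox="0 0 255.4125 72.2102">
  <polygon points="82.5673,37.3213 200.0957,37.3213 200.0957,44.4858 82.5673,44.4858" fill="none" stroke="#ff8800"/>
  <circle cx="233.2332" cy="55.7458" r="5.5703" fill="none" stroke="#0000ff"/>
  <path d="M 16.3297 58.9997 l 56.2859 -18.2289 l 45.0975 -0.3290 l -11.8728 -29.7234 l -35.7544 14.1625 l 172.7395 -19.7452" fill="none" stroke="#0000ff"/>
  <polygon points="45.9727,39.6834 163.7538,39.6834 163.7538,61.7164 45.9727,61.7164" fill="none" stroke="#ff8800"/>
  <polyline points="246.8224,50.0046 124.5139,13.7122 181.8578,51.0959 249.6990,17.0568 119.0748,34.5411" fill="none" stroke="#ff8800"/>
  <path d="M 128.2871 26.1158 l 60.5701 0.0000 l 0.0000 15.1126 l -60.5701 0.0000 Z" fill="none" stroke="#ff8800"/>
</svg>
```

G21
G90
G0 X82.5673 Y34.8889
M4 S859
G01 X200.0957 Y34.8889 F842
G01 X200.0957 Y27.7244 F842
G01 X82.5673 Y27.7244 F842
G01 X82.5673 Y34.8889 F842
M5
G0 X238.8035 Y16.4644
M4 S478
G01 X238.3795 Y18.5961 F2261
G01 X237.1720 Y20.4032 F2261
G01 X235.3649 Y21.6107 F2261
G01 X233.2332 Y22.0347 F2261
G01 X231.1015 Y21.6107 F2261
G01 X229.2944 Y20.4032 F2261
G01 X228.0869 Y18.5961 F2261
G01 X227.6629 Y16.4644 F2261
G01 X228.0869 Y14.3327 F2261
G01 X229.2944 Y12.5256 F2261
G01 X231.1015 Y11.3181 F2261
G01 X233.2332 Y10.8941 F2261
G01 X235.3649 Y11.3181 F2261
G01 X237.1720 Y12.5256 F2261
G01 X238.3795 Y14.3327 F2261
G01 X238.8035 Y16.4644 F2261
M5
G0 X16.3297 Y13.2105
M4 S478
G01 X72.6156 Y31.4394 F2261
G01 X117.7131 Y31.7684 F2261
G01 X105.8403 Y61.4918 F2261
G01 X70.0859 Y47.3293 F2261
G01 X242.8254 Y67.0745 F2261
M5
G0 X45.9727 Y32.5268
M4 S859
G01 X163.7538 Y32.5268 F842
G01 X163.7538 Y10.4938 F842
G01 X45.9727 Y10.4938 F842
G01 X45.9727 Y32.5268 F842
M5
G0 X246.8224 Y22.2056
M4 S859
G01 X124.5139 Y58.4980 F842
G01 X181.8578 Y21.1143 F842
G01 X249.6990 Y55.1534 F842
G01 X119.0748 Y37.6691 F842
M5
G0 X128.2871 Y46.0944
M4 S859
G01 X188.8572 Y46.0944 F842
G01 X188.8572 Y30.9818 F842
G01 X128.2871 Y30.9818 F842
G01 X128.2871 Y46.0944 F842
M5
G0 X0.0000 Y0.0000

Since the viewBox matches the mm dimensions, user units are millimetres directly. The only transform is the Y-flip y_m = 72.2102 − y_svg.

Shape 1 is a rectangle drawn with `<polygon>`. Its stroke #ff8800 means cut at S859, F842. After flipping Y the toolpath is (82.5673,34.8889) → (200.0957,34.8889) → (200.0957,27.7244) → (82.5673,27.7244) → (82.5673,34.8889), returning to the start.

Shape 2 is a circle drawn with `<circle>`. Its stroke #0000ff means score at S478, F2261. After flipping Y the toolpath is (238.8035,16.4644) → (238.3795,18.5961) → (237.1720,20.4032) → (235.3649,21.6107) → (233.2332,22.0347) → (231.1015,21.6107) → (229.2944,20.4032) → (228.0869,18.5961) → (227.6629,16.4644) → (228.0869,14.3327) → (229.2944,12.5256) → (231.1015,11.3181) → (233.2332,10.8941) → (235.3649,11.3181) → (237.1720,12.5256) → (238.3795,14.3327) → (238.8035,16.4644), returning to the start.

Shape 3 is a open polyline drawn with `<path>`. Its stroke #0000ff means score at S478, F2261. After flipping Y the toolpath is (16.3297,13.2105) → (72.6156,31.4394) → (117.7131,31.7684) → (105.8403,61.4918) → (70.0859,47.3293) → (242.8254,67.0745).

Shape 4 is a rectangle drawn with `<polygon>`. Its stroke #ff8800 means cut at S859, F842. After flipping Y the toolpath is (45.9727,32.5268) → (163.7538,32.5268) → (163.7538,10.4938) → (45.9727,10.4938) → (45.9727,32.5268), returning to the start.

Shape 5 is a open polyline drawn with `<polyline>`. Its stroke #ff8800 means cut at S859, F842. After flipping Y the toolpath is (246.8224,22.2056) → (124.5139,58.4980) → (181.8578,21.1143) → (249.6990,55.1534) → (119.0748,37.6691).

Shape 6 is a rectangle drawn with `<path>`. Its stroke #ff8800 means cut at S859, F842. After flipping Y the toolpath is (128.2871,46.0944) → (188.8572,46.0944) → (188.8572,30.9818) → (128.2871,30.9818) → (128.2871,46.0944), returning to the start.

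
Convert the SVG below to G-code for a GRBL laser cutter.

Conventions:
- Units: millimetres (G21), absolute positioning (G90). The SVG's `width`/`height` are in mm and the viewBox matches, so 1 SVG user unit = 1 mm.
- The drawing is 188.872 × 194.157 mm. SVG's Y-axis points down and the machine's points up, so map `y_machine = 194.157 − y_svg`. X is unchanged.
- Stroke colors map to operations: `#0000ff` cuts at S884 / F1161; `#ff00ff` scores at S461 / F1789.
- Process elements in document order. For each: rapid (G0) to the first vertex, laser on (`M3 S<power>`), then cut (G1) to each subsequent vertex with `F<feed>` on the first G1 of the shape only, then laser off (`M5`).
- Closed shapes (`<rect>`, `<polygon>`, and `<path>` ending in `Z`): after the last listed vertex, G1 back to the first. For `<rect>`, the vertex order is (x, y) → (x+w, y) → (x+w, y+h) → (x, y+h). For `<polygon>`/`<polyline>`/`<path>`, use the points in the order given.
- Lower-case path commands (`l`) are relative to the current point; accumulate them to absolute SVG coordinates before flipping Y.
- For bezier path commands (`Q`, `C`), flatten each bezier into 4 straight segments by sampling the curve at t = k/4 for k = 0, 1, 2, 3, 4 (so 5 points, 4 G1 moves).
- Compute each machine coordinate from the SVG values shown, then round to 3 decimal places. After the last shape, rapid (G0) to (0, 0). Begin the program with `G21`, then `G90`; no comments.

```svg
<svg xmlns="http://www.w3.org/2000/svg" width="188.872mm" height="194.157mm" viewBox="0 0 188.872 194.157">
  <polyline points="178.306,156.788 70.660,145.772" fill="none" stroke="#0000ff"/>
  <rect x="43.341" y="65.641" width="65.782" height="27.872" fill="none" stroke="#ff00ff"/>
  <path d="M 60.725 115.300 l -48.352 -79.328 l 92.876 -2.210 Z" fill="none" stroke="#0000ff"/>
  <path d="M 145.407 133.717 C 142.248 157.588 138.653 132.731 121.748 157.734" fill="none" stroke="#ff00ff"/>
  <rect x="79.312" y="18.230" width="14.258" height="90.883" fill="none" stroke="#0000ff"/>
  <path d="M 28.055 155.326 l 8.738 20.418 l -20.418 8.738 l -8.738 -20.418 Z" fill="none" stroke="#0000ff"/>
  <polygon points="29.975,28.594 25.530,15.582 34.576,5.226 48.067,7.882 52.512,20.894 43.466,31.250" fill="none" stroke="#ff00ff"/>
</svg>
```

viewBox `0 0 188.872 194.157` with mm width/height → 1 unit = 1 mm. Flip: y_m = 194.157 − y_svg.

**Shape 1** — `<polyline>` line segment, stroke `#0000ff` → cut (S884, F1161). Machine vertices: (178.306,37.369) → (70.660,48.385). Open path.

**Shape 2** — `<rect>` rectangle, stroke `#ff00ff` → score (S461, F1789). Machine vertices: (43.341,128.516) → (109.123,128.516) → (109.123,100.644) → (43.341,100.644) → (43.341,128.516). Closed: final G1 returns to the first vertex.

**Shape 3** — `<path>` regular polygon, stroke `#0000ff` → cut (S884, F1161). Machine vertices: (60.725,78.857) → (12.373,158.185) → (105.249,160.395) → (60.725,78.857). Closed: final G1 returns to the first vertex.

**Shape 4** — `<path>` cubic bezier, stroke `#ff00ff` → score (S461, F1789). Control points (SVG): P0=(145.407,133.717), P1=(142.248,157.588), P2=(138.653,132.731), P3=(121.748,157.734); sampled at t=k/4. Machine vertices: (145.407,60.440) → (142.755,50.133) → (138.732,48.856) → (132.132,47.367) → (121.748,36.423). Open path.

**Shape 5** — `<rect>` rectangle, stroke `#0000ff` → cut (S884, F1161). Machine vertices: (79.312,175.927) → (93.570,175.927) → (93.570,85.044) → (79.312,85.044) → (79.312,175.927). Closed: final G1 returns to the first vertex.

**Shape 6** — `<path>` regular polygon, stroke `#0000ff` → cut (S884, F1161). Machine vertices: (28.055,38.831) → (36.793,18.413) → (16.375,9.675) → (7.637,30.093) → (28.055,38.831). Closed: final G1 returns to the first vertex.

**Shape 7** — `<polygon>` regular polygon, stroke `#ff00ff` → score (S461, F1789). Machine vertices: (29.975,165.563) → (25.530,178.575) → (34.576,188.931) → (48.067,186.275) → (52.512,173.263) → (43.466,162.907) → (29.975,165.563). Closed: final G1 returns to the first vertex.

G21
G90
G0 X178.306 Y37.369
M3 S884
G1 X70.660 Y48.385 F1161
M5
G0 X43.341 Y128.516
M3 S461
G1 X109.123 Y128.516 F1789
G1 X109.123 Y100.644
G1 X43.341 Y100.644
G1 X43.341 Y128.516
M5
G0 X60.725 Y78.857
M3 S884
G1 X12.373 Y158.185 F1161
G1 X105.249 Y160.395
G1 X60.725 Y78.857
M5
G0 X145.407 Y60.440
M3 S461
G1 X142.755 Y50.133 F1789
G1 X138.732 Y48.856
G1 X132.132 Y47.367
G1 X121.748 Y36.423
M5
G0 X79.312 Y175.927
M3 S884
G1 X93.570 Y175.927 F1161
G1 X93.570 Y85.044
G1 X79.312 Y85.044
G1 X79.312 Y175.927
M5
G0 X28.055 Y38.831
M3 S884
G1 X36.793 Y18.413 F1161
G1 X16.375 Y9.675
G1 X7.637 Y30.093
G1 X28.055 Y38.831
M5
G0 X29.975 Y165.563
M3 S461
G1 X25.530 Y178.575 F1789
G1 X34.576 Y188.931
G1 X48.067 Y186.275
G1 X52.512 Y173.263
G1 X43.466 Y162.907
G1 X29.975 Y165.563
M5
G0 X0.000 Y0.000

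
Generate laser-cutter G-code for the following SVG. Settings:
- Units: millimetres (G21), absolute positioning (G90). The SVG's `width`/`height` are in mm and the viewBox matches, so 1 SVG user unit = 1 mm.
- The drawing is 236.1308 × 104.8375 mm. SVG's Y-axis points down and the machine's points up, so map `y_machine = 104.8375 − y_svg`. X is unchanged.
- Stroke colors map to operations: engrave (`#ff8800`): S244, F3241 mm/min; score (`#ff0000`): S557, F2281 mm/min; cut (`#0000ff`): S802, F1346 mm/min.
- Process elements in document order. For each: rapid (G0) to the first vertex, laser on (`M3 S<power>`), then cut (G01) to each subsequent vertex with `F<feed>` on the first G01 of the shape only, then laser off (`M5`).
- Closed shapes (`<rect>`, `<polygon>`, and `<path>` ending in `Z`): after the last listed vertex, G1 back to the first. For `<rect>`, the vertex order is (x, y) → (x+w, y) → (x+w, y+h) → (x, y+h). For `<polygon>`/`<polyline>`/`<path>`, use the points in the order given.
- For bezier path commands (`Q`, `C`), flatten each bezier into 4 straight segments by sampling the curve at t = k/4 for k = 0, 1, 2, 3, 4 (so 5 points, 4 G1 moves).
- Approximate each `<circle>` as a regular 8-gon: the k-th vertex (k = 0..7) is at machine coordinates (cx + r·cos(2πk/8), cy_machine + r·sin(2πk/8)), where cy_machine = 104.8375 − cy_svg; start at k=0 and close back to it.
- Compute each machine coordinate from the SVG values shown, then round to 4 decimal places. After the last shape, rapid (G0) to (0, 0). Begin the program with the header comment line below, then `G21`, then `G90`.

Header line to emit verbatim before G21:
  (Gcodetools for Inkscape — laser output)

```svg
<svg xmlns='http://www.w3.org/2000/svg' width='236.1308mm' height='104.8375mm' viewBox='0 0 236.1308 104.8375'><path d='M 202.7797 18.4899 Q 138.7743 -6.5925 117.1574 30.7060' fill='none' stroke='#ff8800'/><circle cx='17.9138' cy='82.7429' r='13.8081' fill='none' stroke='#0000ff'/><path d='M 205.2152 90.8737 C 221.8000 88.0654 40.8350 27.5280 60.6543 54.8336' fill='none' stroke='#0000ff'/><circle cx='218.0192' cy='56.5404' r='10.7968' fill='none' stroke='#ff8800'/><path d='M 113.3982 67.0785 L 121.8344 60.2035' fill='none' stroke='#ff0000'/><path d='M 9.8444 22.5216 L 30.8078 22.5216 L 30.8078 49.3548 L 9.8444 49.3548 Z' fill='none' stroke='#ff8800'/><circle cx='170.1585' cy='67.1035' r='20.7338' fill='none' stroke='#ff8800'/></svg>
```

Since the viewBox matches the mm dimensions, user units are millimetres directly. The only transform is the Y-flip y_m = 104.8375 − y_svg.

Shape 1 is a quadratic bezier drawn with `<path>`. Its stroke #ff8800 means engrave at S244, F3241. After flipping Y the toolpath is (202.7797,86.3476) → (173.4263,94.9900) → (149.3714,95.8348) → (130.6151,88.8819) → (117.1574,74.1315).

Shape 2 is a circle drawn with `<circle>`. Its stroke #0000ff means cut at S802, F1346. After flipping Y the toolpath is (31.7219,22.0946) → (27.6776,31.8584) → (17.9138,35.9027) → (8.1500,31.8584) → (4.1057,22.0946) → (8.1500,12.3308) → (17.9138,8.2865) → (27.6776,12.3308) → (31.7219,22.0946), returning to the start.

Shape 3 is a cubic bezier drawn with `<path>`. Its stroke #0000ff means cut at S802, F1346. After flipping Y the toolpath is (205.2152,13.9638) → (186.8372,24.6197) → (131.7218,43.2766) → (77.2129,56.2871) → (60.6543,50.0039).

Shape 4 is a circle drawn with `<circle>`. Its stroke #ff8800 means engrave at S244, F3241. After flipping Y the toolpath is (228.8160,48.2971) → (225.6537,55.9316) → (218.0192,59.0939) → (210.3847,55.9316) → (207.2224,48.2971) → (210.3847,40.6626) → (218.0192,37.5003) → (225.6537,40.6626) → (228.8160,48.2971), returning to the start.

Shape 5 is a line segment drawn with `<path>`. Its stroke #ff0000 means score at S557, F2281. After flipping Y the toolpath is (113.3982,37.7590) → (121.8344,44.6340).

Shape 6 is a rectangle drawn with `<path>`. Its stroke #ff8800 means engrave at S244, F3241. After flipping Y the toolpath is (9.8444,82.3159) → (30.8078,82.3159) → (30.8078,55.4827) → (9.8444,55.4827) → (9.8444,82.3159), returning to the start.

Shape 7 is a circle drawn with `<circle>`. Its stroke #ff8800 means engrave at S244, F3241. After flipping Y the toolpath is (190.8923,37.7340) → (184.8195,52.3950) → (170.1585,58.4678) → (155.4975,52.3950) → (149.4247,37.7340) → (155.4975,23.0730) → (170.1585,17.0002) → (184.8195,23.0730) → (190.8923,37.7340), returning to the start.

(Gcodetools for Inkscape — laser output)
G21
G90
G0 X202.7797 Y86.3476
M3 S244
G01 X173.4263 Y94.9900 F3241
G01 X149.3714 Y95.8348
G01 X130.6151 Y88.8819
G01 X117.1574 Y74.1315
M5
G0 X31.7219 Y22.0946
M3 S802
G01 X27.6776 Y31.8584 F1346
G01 X17.9138 Y35.9027
G01 X8.1500 Y31.8584
G01 X4.1057 Y22.0946
G01 X8.1500 Y12.3308
G01 X17.9138 Y8.2865
G01 X27.6776 Y12.3308
G01 X31.7219 Y22.0946
M5
G0 X205.2152 Y13.9638
M3 S802
G01 X186.8372 Y24.6197 F1346
G01 X131.7218 Y43.2766
G01 X77.2129 Y56.2871
G01 X60.6543 Y50.0039
M5
G0 X228.8160 Y48.2971
M3 S244
G01 X225.6537 Y55.9316 F3241
G01 X218.0192 Y59.0939
G01 X210.3847 Y55.9316
G01 X207.2224 Y48.2971
G01 X210.3847 Y40.6626
G01 X218.0192 Y37.5003
G01 X225.6537 Y40.6626
G01 X228.8160 Y48.2971
M5
G0 X113.3982 Y37.7590
M3 S557
G01 X121.8344 Y44.6340 F2281
M5
G0 X9.8444 Y82.3159
M3 S244
G01 X30.8078 Y82.3159 F3241
G01 X30.8078 Y55.4827
G01 X9.8444 Y55.4827
G01 X9.8444 Y82.3159
M5
G0 X190.8923 Y37.7340
M3 S244
G01 X184.8195 Y52.3950 F3241
G01 X170.1585 Y58.4678
G01 X155.4975 Y52.3950
G01 X149.4247 Y37.7340
G01 X155.4975 Y23.0730
G01 X170.1585 Y17.0002
G01 X184.8195 Y23.0730
G01 X190.8923 Y37.7340
M5
G0 X0.0000 Y0.0000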